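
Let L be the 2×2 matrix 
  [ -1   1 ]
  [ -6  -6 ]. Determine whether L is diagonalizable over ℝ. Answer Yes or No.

Yes

Characteristic polynomial: p(t) = t^2 + 7t + 12 = (t + 3)(t + 4).
All 2 eigenvalues are distinct, so L is diagonalizable.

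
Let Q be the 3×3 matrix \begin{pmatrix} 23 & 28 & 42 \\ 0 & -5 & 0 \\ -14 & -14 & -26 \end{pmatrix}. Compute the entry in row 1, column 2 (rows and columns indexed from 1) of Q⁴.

Characteristic polynomial: r^3 + 8r^2 + 5r - 50 = (r - 2)(r + 5)^2, so the eigenvalues are -5, -5, 2.
r=-5: eigenvector (-11, 2, 6).
r=2: eigenvector (-2, 0, 1).
r=-5: eigenvector (-4, 1, 2).
P = [[-11, -2, -4], [2, 0, 1], [6, 1, 2]], D = diag(-5, 2, -5), P⁻¹ = [[1, 0, 2], [-2, -2, -3], [-2, 1, -4]].
Q⁴ = P·diag(625, 16, 625)·P⁻¹ = [[-1811, -2436, -3654], [0, 625, 0], [1218, 1218, 2452]].
The requested entry is -2436.

-2436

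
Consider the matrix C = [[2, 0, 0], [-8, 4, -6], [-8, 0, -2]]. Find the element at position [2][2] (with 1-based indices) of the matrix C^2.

16

Characteristic polynomial: λ^3 - 4λ^2 - 4λ + 16 = (λ - 4)(λ - 2)(λ + 2), so the eigenvalues are -2, 2, 4.
λ=-2: eigenvector (0, 1, 1).
λ=4: eigenvector (0, 1, 0).
λ=2: eigenvector (1, -2, -2).
P = [[0, 0, 1], [1, 1, -2], [1, 0, -2]], D = diag(-2, 4, 2), P⁻¹ = [[2, 0, 1], [0, 1, -1], [1, 0, 0]].
C² = P·diag(4, 16, 4)·P⁻¹ = [[4, 0, 0], [0, 16, -12], [0, 0, 4]].
The requested entry is 16.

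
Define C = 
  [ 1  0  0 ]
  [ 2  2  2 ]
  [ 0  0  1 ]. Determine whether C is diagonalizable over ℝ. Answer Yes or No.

Yes

Characteristic polynomial: p(s) = s^3 - 4s^2 + 5s - 2 = (s - 2)(s - 1)^2.
s = 1 has algebraic multiplicity 2; rank(C − 1I) = 1, so geometric multiplicity = 2.
Every eigenvalue has geometric = algebraic multiplicity, so C is diagonalizable.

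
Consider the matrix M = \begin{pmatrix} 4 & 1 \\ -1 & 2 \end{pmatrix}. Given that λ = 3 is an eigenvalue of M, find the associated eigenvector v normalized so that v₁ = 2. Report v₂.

-2

M − 3I = [[1, 1], [-1, -1]].
Solving (M − 3I)v = 0 gives the eigenspace spanned by (2, -2).
With v₁ = 2, v = (2, -2), so v₂ = -2.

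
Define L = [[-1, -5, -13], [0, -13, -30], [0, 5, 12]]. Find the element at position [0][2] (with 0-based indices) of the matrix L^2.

7

Characteristic polynomial: s^3 + 2s^2 - 5s - 6 = (s - 2)(s + 1)(s + 3), so the eigenvalues are -3, -1, 2.
s=-1: eigenvector (1, 0, 0).
s=-3: eigenvector (1, 3, -1).
s=2: eigenvector (-1, -2, 1).
P = [[1, 1, -1], [0, 3, -2], [0, -1, 1]], D = diag(-1, -3, 2), P⁻¹ = [[1, 0, 1], [0, 1, 2], [0, 1, 3]].
L² = P·diag(1, 9, 4)·P⁻¹ = [[1, 5, 7], [0, 19, 30], [0, -5, -6]].
The requested entry is 7.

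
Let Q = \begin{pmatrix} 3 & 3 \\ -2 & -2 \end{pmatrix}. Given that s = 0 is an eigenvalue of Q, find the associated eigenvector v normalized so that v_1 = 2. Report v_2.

Q = [[3, 3], [-2, -2]].
Solving (Q)v = 0 gives the eigenspace spanned by (2, -2).
With v_1 = 2, v = (2, -2), so v_2 = -2.

-2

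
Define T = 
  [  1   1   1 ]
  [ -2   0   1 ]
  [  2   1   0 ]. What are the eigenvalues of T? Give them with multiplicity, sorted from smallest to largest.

Characteristic polynomial: p(s) = s^3 - s^2 - s + 1 = (s - 1)^2(s + 1).
Roots (with multiplicity): -1, 1, 1.

-1, 1, 1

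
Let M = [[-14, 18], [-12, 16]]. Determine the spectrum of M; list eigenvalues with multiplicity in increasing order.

-2, 4

Characteristic polynomial: p(μ) = μ^2 - 2μ - 8 = (μ - 4)(μ + 2).
Roots (with multiplicity): -2, 4.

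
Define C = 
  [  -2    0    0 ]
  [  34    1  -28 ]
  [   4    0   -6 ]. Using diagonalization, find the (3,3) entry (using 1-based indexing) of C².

Characteristic polynomial: μ^3 + 7μ^2 + 4μ - 12 = (μ - 1)(μ + 2)(μ + 6), so the eigenvalues are -6, -2, 1.
μ=-2: eigenvector (1, -2, 1).
μ=1: eigenvector (0, 1, 0).
μ=-6: eigenvector (0, 4, 1).
P = [[1, 0, 0], [-2, 1, 4], [1, 0, 1]], D = diag(-2, 1, -6), P⁻¹ = [[1, 0, 0], [6, 1, -4], [-1, 0, 1]].
C² = P·diag(4, 1, 36)·P⁻¹ = [[4, 0, 0], [-146, 1, 140], [-32, 0, 36]].
The requested entry is 36.

36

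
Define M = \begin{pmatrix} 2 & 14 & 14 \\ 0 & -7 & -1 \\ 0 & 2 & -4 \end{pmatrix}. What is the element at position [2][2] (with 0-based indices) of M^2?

Characteristic polynomial: r^3 + 9r^2 + 8r - 60 = (r - 2)(r + 5)(r + 6), so the eigenvalues are -6, -5, 2.
r=2: eigenvector (1, 0, 0).
r=-6: eigenvector (0, 1, -1).
r=-5: eigenvector (-2, -1, 2).
P = [[1, 0, -2], [0, 1, -1], [0, -1, 2]], D = diag(2, -6, -5), P⁻¹ = [[1, 2, 2], [0, 2, 1], [0, 1, 1]].
M² = P·diag(4, 36, 25)·P⁻¹ = [[4, -42, -42], [0, 47, 11], [0, -22, 14]].
The requested entry is 14.

14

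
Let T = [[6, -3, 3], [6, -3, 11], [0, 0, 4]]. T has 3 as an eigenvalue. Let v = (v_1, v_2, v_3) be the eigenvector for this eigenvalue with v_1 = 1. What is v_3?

T − 3I = [[3, -3, 3], [6, -6, 11], [0, 0, 1]].
Solving (T − 3I)v = 0 gives the eigenspace spanned by (1, 1, 0).
With v_1 = 1, v = (1, 1, 0), so v_3 = 0.

0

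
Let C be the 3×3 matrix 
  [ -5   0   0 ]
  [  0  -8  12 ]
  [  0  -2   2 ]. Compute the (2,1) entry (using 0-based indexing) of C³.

Characteristic polynomial: r^3 + 11r^2 + 38r + 40 = (r + 2)(r + 4)(r + 5), so the eigenvalues are -5, -4, -2.
r=-5: eigenvector (1, 0, 0).
r=-4: eigenvector (0, 3, 1).
r=-2: eigenvector (0, 2, 1).
P = [[1, 0, 0], [0, 3, 2], [0, 1, 1]], D = diag(-5, -4, -2), P⁻¹ = [[1, 0, 0], [0, 1, -2], [0, -1, 3]].
C³ = P·diag(-125, -64, -8)·P⁻¹ = [[-125, 0, 0], [0, -176, 336], [0, -56, 104]].
The requested entry is -56.

-56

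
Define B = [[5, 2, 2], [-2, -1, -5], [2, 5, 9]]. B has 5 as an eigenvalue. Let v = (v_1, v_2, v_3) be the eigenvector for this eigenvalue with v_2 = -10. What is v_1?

B − 5I = [[0, 2, 2], [-2, -6, -5], [2, 5, 4]].
Solving (B − 5I)v = 0 gives the eigenspace spanned by (5, -10, 10).
With v_2 = -10, v = (5, -10, 10), so v_1 = 5.

5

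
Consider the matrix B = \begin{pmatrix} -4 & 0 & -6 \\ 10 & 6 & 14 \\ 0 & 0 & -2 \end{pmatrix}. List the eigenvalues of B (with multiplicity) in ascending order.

-4, -2, 6

Characteristic polynomial: p(r) = r^3 - 28r - 48 = (r - 6)(r + 2)(r + 4).
Roots (with multiplicity): -4, -2, 6.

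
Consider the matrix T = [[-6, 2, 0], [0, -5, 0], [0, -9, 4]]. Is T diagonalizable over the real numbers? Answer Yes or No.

Yes

Characteristic polynomial: p(s) = s^3 + 7s^2 - 14s - 120 = (s - 4)(s + 5)(s + 6).
All 3 eigenvalues are distinct, so T is diagonalizable.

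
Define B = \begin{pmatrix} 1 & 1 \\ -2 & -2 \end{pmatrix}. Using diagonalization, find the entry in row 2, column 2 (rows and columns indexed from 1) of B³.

Characteristic polynomial: μ^2 + μ = μ(μ + 1), so the eigenvalues are -1, 0.
μ=0: eigenvector (1, -1).
μ=-1: eigenvector (-1, 2).
P = [[1, -1], [-1, 2]], D = diag(0, -1), P⁻¹ = [[2, 1], [1, 1]].
B³ = P·diag(0, -1)·P⁻¹ = [[1, 1], [-2, -2]].
The requested entry is -2.

-2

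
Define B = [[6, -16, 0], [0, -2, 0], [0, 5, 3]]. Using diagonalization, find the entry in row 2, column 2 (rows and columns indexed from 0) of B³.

Characteristic polynomial: r^3 - 7r^2 + 36 = (r - 6)(r - 3)(r + 2), so the eigenvalues are -2, 3, 6.
r=6: eigenvector (1, 0, 0).
r=-2: eigenvector (2, 1, -1).
r=3: eigenvector (0, 0, 1).
P = [[1, 2, 0], [0, 1, 0], [0, -1, 1]], D = diag(6, -2, 3), P⁻¹ = [[1, -2, 0], [0, 1, 0], [0, 1, 1]].
B³ = P·diag(216, -8, 27)·P⁻¹ = [[216, -448, 0], [0, -8, 0], [0, 35, 27]].
The requested entry is 27.

27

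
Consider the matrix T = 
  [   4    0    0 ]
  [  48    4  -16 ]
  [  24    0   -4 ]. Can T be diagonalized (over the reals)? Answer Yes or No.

Characteristic polynomial: p(μ) = μ^3 - 4μ^2 - 16μ + 64 = (μ - 4)^2(μ + 4).
μ = 4 has algebraic multiplicity 2; rank(T − 4I) = 1, so geometric multiplicity = 2.
Every eigenvalue has geometric = algebraic multiplicity, so T is diagonalizable.

Yes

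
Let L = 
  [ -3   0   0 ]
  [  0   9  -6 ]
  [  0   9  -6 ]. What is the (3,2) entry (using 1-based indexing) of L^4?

243

Characteristic polynomial: s^3 - 9s = s(s - 3)(s + 3), so the eigenvalues are -3, 0, 3.
s=-3: eigenvector (1, 0, 0).
s=3: eigenvector (0, 1, 1).
s=0: eigenvector (0, 2, 3).
P = [[1, 0, 0], [0, 1, 2], [0, 1, 3]], D = diag(-3, 3, 0), P⁻¹ = [[1, 0, 0], [0, 3, -2], [0, -1, 1]].
L⁴ = P·diag(81, 81, 0)·P⁻¹ = [[81, 0, 0], [0, 243, -162], [0, 243, -162]].
The requested entry is 243.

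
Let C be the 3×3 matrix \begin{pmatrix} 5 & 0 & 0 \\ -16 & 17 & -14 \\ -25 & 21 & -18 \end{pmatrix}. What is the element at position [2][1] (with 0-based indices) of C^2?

Characteristic polynomial: μ^3 - 4μ^2 - 17μ + 60 = (μ - 5)(μ - 3)(μ + 4), so the eigenvalues are -4, 3, 5.
μ=-4: eigenvector (0, 2, 3).
μ=3: eigenvector (0, 1, 1).
μ=5: eigenvector (1, -1, -2).
P = [[0, 0, 1], [2, 1, -1], [3, 1, -2]], D = diag(-4, 3, 5), P⁻¹ = [[1, -1, 1], [-1, 3, -2], [1, 0, 0]].
C² = P·diag(16, 9, 25)·P⁻¹ = [[25, 0, 0], [-2, -5, 14], [-11, -21, 30]].
The requested entry is -21.

-21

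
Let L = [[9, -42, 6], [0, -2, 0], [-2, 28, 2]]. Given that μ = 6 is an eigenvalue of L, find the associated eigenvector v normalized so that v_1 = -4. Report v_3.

2

L − 6I = [[3, -42, 6], [0, -8, 0], [-2, 28, -4]].
Solving (L − 6I)v = 0 gives the eigenspace spanned by (-4, 0, 2).
With v_1 = -4, v = (-4, 0, 2), so v_3 = 2.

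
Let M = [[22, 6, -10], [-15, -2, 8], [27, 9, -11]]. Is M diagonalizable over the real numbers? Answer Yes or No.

Characteristic polynomial: p(s) = s^3 - 9s^2 + 24s - 16 = (s - 4)^2(s - 1).
s = 4 has algebraic multiplicity 2; rank(M − 4I) = 2, so geometric multiplicity = 1.
Geometric multiplicity < algebraic multiplicity, so M is not diagonalizable.

No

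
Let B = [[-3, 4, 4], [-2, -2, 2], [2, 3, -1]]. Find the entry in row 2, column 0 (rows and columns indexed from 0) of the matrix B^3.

74

Characteristic polynomial: t^3 + 6t^2 + 5t - 12 = (t - 1)(t + 3)(t + 4), so the eigenvalues are -4, -3, 1.
t=-3: eigenvector (1, -2, 2).
t=1: eigenvector (1, 0, 1).
t=-4: eigenvector (0, 1, -1).
P = [[1, 1, 0], [-2, 0, 1], [2, 1, -1]], D = diag(-3, 1, -4), P⁻¹ = [[1, -1, -1], [0, 1, 1], [2, -1, -2]].
B³ = P·diag(-27, 1, -64)·P⁻¹ = [[-27, 28, 28], [-74, 10, 74], [74, -9, -73]].
The requested entry is 74.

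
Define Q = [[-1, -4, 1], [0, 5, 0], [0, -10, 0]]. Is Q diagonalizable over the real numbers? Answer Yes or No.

Characteristic polynomial: p(μ) = μ^3 - 4μ^2 - 5μ = μ(μ - 5)(μ + 1).
All 3 eigenvalues are distinct, so Q is diagonalizable.

Yes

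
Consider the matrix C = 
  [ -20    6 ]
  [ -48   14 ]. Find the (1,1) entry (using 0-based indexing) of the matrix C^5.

7904

Characteristic polynomial: t^2 + 6t + 8 = (t + 2)(t + 4), so the eigenvalues are -4, -2.
t=-4: eigenvector (-3, -8).
t=-2: eigenvector (1, 3).
P = [[-3, 1], [-8, 3]], D = diag(-4, -2), P⁻¹ = [[-3, 1], [-8, 3]].
C⁵ = P·diag(-1024, -32)·P⁻¹ = [[-8960, 2976], [-23808, 7904]].
The requested entry is 7904.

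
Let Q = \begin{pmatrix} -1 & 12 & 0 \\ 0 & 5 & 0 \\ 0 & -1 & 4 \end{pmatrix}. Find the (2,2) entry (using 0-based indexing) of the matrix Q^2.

16

Characteristic polynomial: r^3 - 8r^2 + 11r + 20 = (r - 5)(r - 4)(r + 1), so the eigenvalues are -1, 4, 5.
r=5: eigenvector (2, 1, -1).
r=-1: eigenvector (1, 0, 0).
r=4: eigenvector (0, 0, 1).
P = [[2, 1, 0], [1, 0, 0], [-1, 0, 1]], D = diag(5, -1, 4), P⁻¹ = [[0, 1, 0], [1, -2, 0], [0, 1, 1]].
Q² = P·diag(25, 1, 16)·P⁻¹ = [[1, 48, 0], [0, 25, 0], [0, -9, 16]].
The requested entry is 16.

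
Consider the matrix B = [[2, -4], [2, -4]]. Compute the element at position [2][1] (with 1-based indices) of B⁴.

-16

Characteristic polynomial: μ^2 + 2μ = μ(μ + 2), so the eigenvalues are -2, 0.
μ=0: eigenvector (2, 1).
μ=-2: eigenvector (1, 1).
P = [[2, 1], [1, 1]], D = diag(0, -2), P⁻¹ = [[1, -1], [-1, 2]].
B⁴ = P·diag(0, 16)·P⁻¹ = [[-16, 32], [-16, 32]].
The requested entry is -16.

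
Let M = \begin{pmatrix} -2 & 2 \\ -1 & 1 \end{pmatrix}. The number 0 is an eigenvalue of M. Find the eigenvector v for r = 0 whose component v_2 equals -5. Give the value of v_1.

M = [[-2, 2], [-1, 1]].
Solving (M)v = 0 gives the eigenspace spanned by (-5, -5).
With v_2 = -5, v = (-5, -5), so v_1 = -5.

-5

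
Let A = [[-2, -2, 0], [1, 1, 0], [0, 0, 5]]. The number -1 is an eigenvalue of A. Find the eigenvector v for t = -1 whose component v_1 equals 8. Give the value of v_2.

A + 1I = [[-1, -2, 0], [1, 2, 0], [0, 0, 6]].
Solving (A + 1I)v = 0 gives the eigenspace spanned by (8, -4, 0).
With v_1 = 8, v = (8, -4, 0), so v_2 = -4.

-4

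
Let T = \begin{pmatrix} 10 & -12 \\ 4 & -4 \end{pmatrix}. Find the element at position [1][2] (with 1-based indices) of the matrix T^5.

-5952

Characteristic polynomial: μ^2 - 6μ + 8 = (μ - 4)(μ - 2), so the eigenvalues are 2, 4.
μ=4: eigenvector (-2, -1).
μ=2: eigenvector (-3, -2).
P = [[-2, -3], [-1, -2]], D = diag(4, 2), P⁻¹ = [[-2, 3], [1, -2]].
T⁵ = P·diag(1024, 32)·P⁻¹ = [[4000, -5952], [1984, -2944]].
The requested entry is -5952.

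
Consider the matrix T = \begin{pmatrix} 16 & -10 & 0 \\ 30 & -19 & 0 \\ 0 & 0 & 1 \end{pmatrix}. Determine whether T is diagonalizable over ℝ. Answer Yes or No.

Characteristic polynomial: p(r) = r^3 + 2r^2 - 7r + 4 = (r - 1)^2(r + 4).
r = 1 has algebraic multiplicity 2; rank(T − 1I) = 1, so geometric multiplicity = 2.
Every eigenvalue has geometric = algebraic multiplicity, so T is diagonalizable.

Yes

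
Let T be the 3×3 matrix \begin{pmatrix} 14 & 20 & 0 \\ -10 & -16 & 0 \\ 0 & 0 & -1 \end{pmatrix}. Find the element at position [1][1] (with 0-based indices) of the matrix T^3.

Characteristic polynomial: μ^3 + 3μ^2 - 22μ - 24 = (μ - 4)(μ + 1)(μ + 6), so the eigenvalues are -6, -1, 4.
μ=-6: eigenvector (-1, 1, 0).
μ=4: eigenvector (-2, 1, 0).
μ=-1: eigenvector (0, 0, 1).
P = [[-1, -2, 0], [1, 1, 0], [0, 0, 1]], D = diag(-6, 4, -1), P⁻¹ = [[1, 2, 0], [-1, -1, 0], [0, 0, 1]].
T³ = P·diag(-216, 64, -1)·P⁻¹ = [[344, 560, 0], [-280, -496, 0], [0, 0, -1]].
The requested entry is -496.

-496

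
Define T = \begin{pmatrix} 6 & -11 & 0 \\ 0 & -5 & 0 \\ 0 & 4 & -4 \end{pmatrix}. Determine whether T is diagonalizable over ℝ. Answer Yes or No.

Characteristic polynomial: p(λ) = λ^3 + 3λ^2 - 34λ - 120 = (λ - 6)(λ + 4)(λ + 5).
All 3 eigenvalues are distinct, so T is diagonalizable.

Yes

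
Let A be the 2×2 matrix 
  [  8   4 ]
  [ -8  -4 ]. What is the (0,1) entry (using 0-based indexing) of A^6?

4096

Characteristic polynomial: t^2 - 4t = t(t - 4), so the eigenvalues are 0, 4.
t=0: eigenvector (1, -2).
t=4: eigenvector (1, -1).
P = [[1, 1], [-2, -1]], D = diag(0, 4), P⁻¹ = [[-1, -1], [2, 1]].
A⁶ = P·diag(0, 4096)·P⁻¹ = [[8192, 4096], [-8192, -4096]].
The requested entry is 4096.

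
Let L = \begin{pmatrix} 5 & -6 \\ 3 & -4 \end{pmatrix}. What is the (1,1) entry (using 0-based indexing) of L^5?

Characteristic polynomial: t^2 - t - 2 = (t - 2)(t + 1), so the eigenvalues are -1, 2.
t=-1: eigenvector (1, 1).
t=2: eigenvector (-2, -1).
P = [[1, -2], [1, -1]], D = diag(-1, 2), P⁻¹ = [[-1, 2], [-1, 1]].
L⁵ = P·diag(-1, 32)·P⁻¹ = [[65, -66], [33, -34]].
The requested entry is -34.

-34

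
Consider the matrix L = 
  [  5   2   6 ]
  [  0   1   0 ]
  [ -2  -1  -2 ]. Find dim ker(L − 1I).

2

L − 1I = [[4, 2, 6], [0, 0, 0], [-2, -1, -3]].
This matrix has rank 1, so its null space has dimension 3 − 1 = 2.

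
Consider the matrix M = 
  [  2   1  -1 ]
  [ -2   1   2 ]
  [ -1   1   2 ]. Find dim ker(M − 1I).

1

M − 1I = [[1, 1, -1], [-2, 0, 2], [-1, 1, 1]].
This matrix has rank 2, so its null space has dimension 3 − 2 = 1.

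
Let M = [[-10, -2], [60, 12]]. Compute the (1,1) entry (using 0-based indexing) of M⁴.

Characteristic polynomial: r^2 - 2r = r(r - 2), so the eigenvalues are 0, 2.
r=2: eigenvector (-1, 6).
r=0: eigenvector (1, -5).
P = [[-1, 1], [6, -5]], D = diag(2, 0), P⁻¹ = [[5, 1], [6, 1]].
M⁴ = P·diag(16, 0)·P⁻¹ = [[-80, -16], [480, 96]].
The requested entry is 96.

96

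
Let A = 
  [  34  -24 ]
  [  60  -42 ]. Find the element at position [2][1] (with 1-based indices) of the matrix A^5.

Characteristic polynomial: μ^2 + 8μ + 12 = (μ + 2)(μ + 6), so the eigenvalues are -6, -2.
μ=-2: eigenvector (-2, -3).
μ=-6: eigenvector (-3, -5).
P = [[-2, -3], [-3, -5]], D = diag(-2, -6), P⁻¹ = [[-5, 3], [3, -2]].
A⁵ = P·diag(-32, -7776)·P⁻¹ = [[69664, -46464], [116160, -77472]].
The requested entry is 116160.

116160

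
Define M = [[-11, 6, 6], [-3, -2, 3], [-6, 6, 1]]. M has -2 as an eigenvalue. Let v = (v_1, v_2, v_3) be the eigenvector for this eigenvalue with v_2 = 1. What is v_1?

M + 2I = [[-9, 6, 6], [-3, 0, 3], [-6, 6, 3]].
Solving (M + 2I)v = 0 gives the eigenspace spanned by (2, 1, 2).
With v_2 = 1, v = (2, 1, 2), so v_1 = 2.

2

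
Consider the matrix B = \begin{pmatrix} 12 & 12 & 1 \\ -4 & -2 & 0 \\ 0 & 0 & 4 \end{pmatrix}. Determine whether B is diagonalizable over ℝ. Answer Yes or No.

No

Characteristic polynomial: p(s) = s^3 - 14s^2 + 64s - 96 = (s - 6)(s - 4)^2.
s = 4 has algebraic multiplicity 2; rank(B − 4I) = 2, so geometric multiplicity = 1.
Geometric multiplicity < algebraic multiplicity, so B is not diagonalizable.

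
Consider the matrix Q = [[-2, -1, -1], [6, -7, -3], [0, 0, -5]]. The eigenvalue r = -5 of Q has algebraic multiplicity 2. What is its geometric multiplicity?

1

Q + 5I = [[3, -1, -1], [6, -2, -3], [0, 0, 0]].
This matrix has rank 2, so its null space has dimension 3 − 2 = 1.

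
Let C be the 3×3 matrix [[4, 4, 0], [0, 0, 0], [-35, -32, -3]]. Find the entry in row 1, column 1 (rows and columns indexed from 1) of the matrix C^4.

256

Characteristic polynomial: s^3 - s^2 - 12s = s(s - 4)(s + 3), so the eigenvalues are -3, 0, 4.
s=4: eigenvector (1, 0, -5).
s=0: eigenvector (-1, 1, 1).
s=-3: eigenvector (0, 0, 1).
P = [[1, -1, 0], [0, 1, 0], [-5, 1, 1]], D = diag(4, 0, -3), P⁻¹ = [[1, 1, 0], [0, 1, 0], [5, 4, 1]].
C⁴ = P·diag(256, 0, 81)·P⁻¹ = [[256, 256, 0], [0, 0, 0], [-875, -956, 81]].
The requested entry is 256.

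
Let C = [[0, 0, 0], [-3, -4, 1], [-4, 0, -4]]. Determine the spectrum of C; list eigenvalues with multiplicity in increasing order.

Characteristic polynomial: p(r) = r^3 + 8r^2 + 16r = r(r + 4)^2.
Roots (with multiplicity): -4, -4, 0.

-4, -4, 0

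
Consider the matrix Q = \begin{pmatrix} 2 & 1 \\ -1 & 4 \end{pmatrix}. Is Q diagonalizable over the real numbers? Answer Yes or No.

No

Characteristic polynomial: p(λ) = λ^2 - 6λ + 9 = (λ - 3)^2.
λ = 3 has algebraic multiplicity 2; rank(Q − 3I) = 1, so geometric multiplicity = 1.
Geometric multiplicity < algebraic multiplicity, so Q is not diagonalizable.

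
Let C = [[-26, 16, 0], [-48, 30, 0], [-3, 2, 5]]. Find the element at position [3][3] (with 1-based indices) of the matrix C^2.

Characteristic polynomial: λ^3 - 9λ^2 + 8λ + 60 = (λ - 6)(λ - 5)(λ + 2), so the eigenvalues are -2, 5, 6.
λ=6: eigenvector (1, 2, 1).
λ=-2: eigenvector (-2, -3, 0).
λ=5: eigenvector (0, 0, 1).
P = [[1, -2, 0], [2, -3, 0], [1, 0, 1]], D = diag(6, -2, 5), P⁻¹ = [[-3, 2, 0], [-2, 1, 0], [3, -2, 1]].
C² = P·diag(36, 4, 25)·P⁻¹ = [[-92, 64, 0], [-192, 132, 0], [-33, 22, 25]].
The requested entry is 25.

25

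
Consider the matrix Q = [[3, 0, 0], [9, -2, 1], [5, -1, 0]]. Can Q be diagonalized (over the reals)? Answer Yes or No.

Characteristic polynomial: p(r) = r^3 - r^2 - 5r - 3 = (r - 3)(r + 1)^2.
r = -1 has algebraic multiplicity 2; rank(Q + 1I) = 2, so geometric multiplicity = 1.
Geometric multiplicity < algebraic multiplicity, so Q is not diagonalizable.

No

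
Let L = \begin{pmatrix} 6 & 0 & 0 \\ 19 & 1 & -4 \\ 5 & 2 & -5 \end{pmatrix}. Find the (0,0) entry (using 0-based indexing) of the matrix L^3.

Characteristic polynomial: r^3 - 2r^2 - 21r - 18 = (r - 6)(r + 1)(r + 3), so the eigenvalues are -3, -1, 6.
r=6: eigenvector (1, 3, 1).
r=-1: eigenvector (0, 2, 1).
r=-3: eigenvector (0, -1, -1).
P = [[1, 0, 0], [3, 2, -1], [1, 1, -1]], D = diag(6, -1, -3), P⁻¹ = [[1, 0, 0], [-2, 1, -1], [-1, 1, -2]].
L³ = P·diag(216, -1, -27)·P⁻¹ = [[216, 0, 0], [625, 25, -52], [191, 26, -53]].
The requested entry is 216.

216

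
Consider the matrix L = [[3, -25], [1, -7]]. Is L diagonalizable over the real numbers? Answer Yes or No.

Characteristic polynomial: p(t) = t^2 + 4t + 4 = (t + 2)^2.
t = -2 has algebraic multiplicity 2; rank(L + 2I) = 1, so geometric multiplicity = 1.
Geometric multiplicity < algebraic multiplicity, so L is not diagonalizable.

No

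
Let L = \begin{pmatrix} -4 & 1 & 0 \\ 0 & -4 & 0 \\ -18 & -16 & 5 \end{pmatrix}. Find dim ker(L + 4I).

L + 4I = [[0, 1, 0], [0, 0, 0], [-18, -16, 9]].
This matrix has rank 2, so its null space has dimension 3 − 2 = 1.

1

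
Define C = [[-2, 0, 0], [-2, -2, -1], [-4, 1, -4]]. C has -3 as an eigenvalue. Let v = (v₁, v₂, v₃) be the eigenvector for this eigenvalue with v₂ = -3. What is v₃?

-3

C + 3I = [[1, 0, 0], [-2, 1, -1], [-4, 1, -1]].
Solving (C + 3I)v = 0 gives the eigenspace spanned by (0, -3, -3).
With v₂ = -3, v = (0, -3, -3), so v₃ = -3.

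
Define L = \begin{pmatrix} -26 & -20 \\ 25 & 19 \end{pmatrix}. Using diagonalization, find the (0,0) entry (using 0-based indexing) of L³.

-1076

Characteristic polynomial: s^2 + 7s + 6 = (s + 1)(s + 6), so the eigenvalues are -6, -1.
s=-6: eigenvector (1, -1).
s=-1: eigenvector (-4, 5).
P = [[1, -4], [-1, 5]], D = diag(-6, -1), P⁻¹ = [[5, 4], [1, 1]].
L³ = P·diag(-216, -1)·P⁻¹ = [[-1076, -860], [1075, 859]].
The requested entry is -1076.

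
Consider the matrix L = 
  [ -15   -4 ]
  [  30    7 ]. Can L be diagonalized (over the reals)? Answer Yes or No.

Yes

Characteristic polynomial: p(s) = s^2 + 8s + 15 = (s + 3)(s + 5).
All 2 eigenvalues are distinct, so L is diagonalizable.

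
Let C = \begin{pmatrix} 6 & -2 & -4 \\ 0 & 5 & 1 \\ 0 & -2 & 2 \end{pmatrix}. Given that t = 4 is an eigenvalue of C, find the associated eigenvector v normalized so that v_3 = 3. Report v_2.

C − 4I = [[2, -2, -4], [0, 1, 1], [0, -2, -2]].
Solving (C − 4I)v = 0 gives the eigenspace spanned by (3, -3, 3).
With v_3 = 3, v = (3, -3, 3), so v_2 = -3.

-3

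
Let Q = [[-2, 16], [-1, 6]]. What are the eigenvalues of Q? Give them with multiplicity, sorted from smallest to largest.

2, 2

Characteristic polynomial: p(μ) = μ^2 - 4μ + 4 = (μ - 2)^2.
Roots (with multiplicity): 2, 2.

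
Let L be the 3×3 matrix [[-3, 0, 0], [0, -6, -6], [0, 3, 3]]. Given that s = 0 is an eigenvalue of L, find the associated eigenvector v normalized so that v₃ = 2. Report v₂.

L = [[-3, 0, 0], [0, -6, -6], [0, 3, 3]].
Solving (L)v = 0 gives the eigenspace spanned by (0, -2, 2).
With v₃ = 2, v = (0, -2, 2), so v₂ = -2.

-2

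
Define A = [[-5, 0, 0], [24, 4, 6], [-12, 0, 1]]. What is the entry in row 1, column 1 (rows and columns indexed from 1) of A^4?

625

Characteristic polynomial: t^3 - 21t + 20 = (t - 4)(t - 1)(t + 5), so the eigenvalues are -5, 1, 4.
t=-5: eigenvector (1, -4, 2).
t=4: eigenvector (0, 1, 0).
t=1: eigenvector (0, -2, 1).
P = [[1, 0, 0], [-4, 1, -2], [2, 0, 1]], D = diag(-5, 4, 1), P⁻¹ = [[1, 0, 0], [0, 1, 2], [-2, 0, 1]].
A⁴ = P·diag(625, 256, 1)·P⁻¹ = [[625, 0, 0], [-2496, 256, 510], [1248, 0, 1]].
The requested entry is 625.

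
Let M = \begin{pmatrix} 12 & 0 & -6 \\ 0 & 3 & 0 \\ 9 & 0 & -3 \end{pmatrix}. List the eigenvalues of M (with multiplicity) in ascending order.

Characteristic polynomial: p(λ) = λ^3 - 12λ^2 + 45λ - 54 = (λ - 6)(λ - 3)^2.
Roots (with multiplicity): 3, 3, 6.

3, 3, 6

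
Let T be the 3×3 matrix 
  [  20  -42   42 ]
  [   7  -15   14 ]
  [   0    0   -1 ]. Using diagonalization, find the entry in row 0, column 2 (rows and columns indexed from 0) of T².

210

Characteristic polynomial: λ^3 - 4λ^2 - 11λ - 6 = (λ - 6)(λ + 1)^2, so the eigenvalues are -1, -1, 6.
λ=6: eigenvector (3, 1, 0).
λ=-1: eigenvector (2, 1, 0).
λ=-1: eigenvector (-6, -2, 1).
P = [[3, 2, -6], [1, 1, -2], [0, 0, 1]], D = diag(6, -1, -1), P⁻¹ = [[1, -2, 2], [-1, 3, 0], [0, 0, 1]].
T² = P·diag(36, 1, 1)·P⁻¹ = [[106, -210, 210], [35, -69, 70], [0, 0, 1]].
The requested entry is 210.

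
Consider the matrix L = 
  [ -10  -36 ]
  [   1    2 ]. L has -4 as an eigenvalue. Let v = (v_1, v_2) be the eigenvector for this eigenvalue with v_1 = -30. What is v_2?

L + 4I = [[-6, -36], [1, 6]].
Solving (L + 4I)v = 0 gives the eigenspace spanned by (-30, 5).
With v_1 = -30, v = (-30, 5), so v_2 = 5.

5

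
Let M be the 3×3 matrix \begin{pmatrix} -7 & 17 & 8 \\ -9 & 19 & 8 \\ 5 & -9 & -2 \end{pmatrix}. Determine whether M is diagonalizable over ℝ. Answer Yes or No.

Characteristic polynomial: p(r) = r^3 - 10r^2 + 28r - 24 = (r - 6)(r - 2)^2.
r = 2 has algebraic multiplicity 2; rank(M − 2I) = 2, so geometric multiplicity = 1.
Geometric multiplicity < algebraic multiplicity, so M is not diagonalizable.

No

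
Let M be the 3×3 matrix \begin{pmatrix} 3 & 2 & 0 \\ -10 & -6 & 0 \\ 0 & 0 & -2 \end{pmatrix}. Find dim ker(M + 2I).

2

M + 2I = [[5, 2, 0], [-10, -4, 0], [0, 0, 0]].
This matrix has rank 1, so its null space has dimension 3 − 1 = 2.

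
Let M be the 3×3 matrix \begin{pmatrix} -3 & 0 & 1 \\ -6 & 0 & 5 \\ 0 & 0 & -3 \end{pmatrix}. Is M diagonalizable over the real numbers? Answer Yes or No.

No

Characteristic polynomial: p(t) = t^3 + 6t^2 + 9t = t(t + 3)^2.
t = -3 has algebraic multiplicity 2; rank(M + 3I) = 2, so geometric multiplicity = 1.
Geometric multiplicity < algebraic multiplicity, so M is not diagonalizable.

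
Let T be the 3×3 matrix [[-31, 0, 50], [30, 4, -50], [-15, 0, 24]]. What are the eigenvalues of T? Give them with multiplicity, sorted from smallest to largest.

Characteristic polynomial: p(r) = r^3 + 3r^2 - 22r - 24 = (r - 4)(r + 1)(r + 6).
Roots (with multiplicity): -6, -1, 4.

-6, -1, 4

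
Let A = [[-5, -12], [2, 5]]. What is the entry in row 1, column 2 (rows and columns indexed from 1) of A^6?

0

Characteristic polynomial: λ^2 - 1 = (λ - 1)(λ + 1), so the eigenvalues are -1, 1.
λ=1: eigenvector (-2, 1).
λ=-1: eigenvector (3, -1).
P = [[-2, 3], [1, -1]], D = diag(1, -1), P⁻¹ = [[1, 3], [1, 2]].
A⁶ = P·diag(1, 1)·P⁻¹ = [[1, 0], [0, 1]].
The requested entry is 0.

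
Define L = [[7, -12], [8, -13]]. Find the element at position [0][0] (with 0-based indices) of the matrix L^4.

-1247

Characteristic polynomial: s^2 + 6s + 5 = (s + 1)(s + 5), so the eigenvalues are -5, -1.
s=-5: eigenvector (1, 1).
s=-1: eigenvector (3, 2).
P = [[1, 3], [1, 2]], D = diag(-5, -1), P⁻¹ = [[-2, 3], [1, -1]].
L⁴ = P·diag(625, 1)·P⁻¹ = [[-1247, 1872], [-1248, 1873]].
The requested entry is -1247.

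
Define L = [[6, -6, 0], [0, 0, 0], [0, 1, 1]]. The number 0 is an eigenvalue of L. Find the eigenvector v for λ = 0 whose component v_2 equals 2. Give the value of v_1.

L = [[6, -6, 0], [0, 0, 0], [0, 1, 1]].
Solving (L)v = 0 gives the eigenspace spanned by (2, 2, -2).
With v_2 = 2, v = (2, 2, -2), so v_1 = 2.

2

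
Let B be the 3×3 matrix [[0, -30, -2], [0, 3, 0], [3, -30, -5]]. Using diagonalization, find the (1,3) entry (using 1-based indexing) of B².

10

Characteristic polynomial: t^3 + 2t^2 - 9t - 18 = (t - 3)(t + 2)(t + 3), so the eigenvalues are -3, -2, 3.
t=-2: eigenvector (1, 0, 1).
t=-3: eigenvector (2, 0, 3).
t=3: eigenvector (-6, 1, -6).
P = [[1, 2, -6], [0, 0, 1], [1, 3, -6]], D = diag(-2, -3, 3), P⁻¹ = [[3, 6, -2], [-1, 0, 1], [0, 1, 0]].
B² = P·diag(4, 9, 9)·P⁻¹ = [[-6, -30, 10], [0, 9, 0], [-15, -30, 19]].
The requested entry is 10.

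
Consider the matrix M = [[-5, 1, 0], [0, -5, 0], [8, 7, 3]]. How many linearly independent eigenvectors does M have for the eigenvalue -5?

1

M + 5I = [[0, 1, 0], [0, 0, 0], [8, 7, 8]].
This matrix has rank 2, so its null space has dimension 3 − 2 = 1.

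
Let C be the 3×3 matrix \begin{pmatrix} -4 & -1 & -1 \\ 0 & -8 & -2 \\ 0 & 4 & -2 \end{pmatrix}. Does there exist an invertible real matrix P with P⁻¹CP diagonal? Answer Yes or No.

No

Characteristic polynomial: p(r) = r^3 + 14r^2 + 64r + 96 = (r + 4)^2(r + 6).
r = -4 has algebraic multiplicity 2; rank(C + 4I) = 2, so geometric multiplicity = 1.
Geometric multiplicity < algebraic multiplicity, so C is not diagonalizable.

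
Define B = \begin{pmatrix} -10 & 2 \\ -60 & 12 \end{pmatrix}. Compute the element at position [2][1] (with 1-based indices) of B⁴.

Characteristic polynomial: s^2 - 2s = s(s - 2), so the eigenvalues are 0, 2.
s=0: eigenvector (-1, -5).
s=2: eigenvector (1, 6).
P = [[-1, 1], [-5, 6]], D = diag(0, 2), P⁻¹ = [[-6, 1], [-5, 1]].
B⁴ = P·diag(0, 16)·P⁻¹ = [[-80, 16], [-480, 96]].
The requested entry is -480.

-480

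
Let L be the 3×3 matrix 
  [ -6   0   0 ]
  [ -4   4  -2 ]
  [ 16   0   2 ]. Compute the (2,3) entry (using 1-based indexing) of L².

Characteristic polynomial: μ^3 - 28μ + 48 = (μ - 4)(μ - 2)(μ + 6), so the eigenvalues are -6, 2, 4.
μ=-6: eigenvector (1, 0, -2).
μ=4: eigenvector (0, 1, 0).
μ=2: eigenvector (0, 1, 1).
P = [[1, 0, 0], [0, 1, 1], [-2, 0, 1]], D = diag(-6, 4, 2), P⁻¹ = [[1, 0, 0], [-2, 1, -1], [2, 0, 1]].
L² = P·diag(36, 16, 4)·P⁻¹ = [[36, 0, 0], [-24, 16, -12], [-64, 0, 4]].
The requested entry is -12.

-12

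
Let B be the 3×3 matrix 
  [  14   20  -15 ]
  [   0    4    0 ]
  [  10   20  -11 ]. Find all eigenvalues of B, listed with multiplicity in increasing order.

-1, 4, 4

Characteristic polynomial: p(r) = r^3 - 7r^2 + 8r + 16 = (r - 4)^2(r + 1).
Roots (with multiplicity): -1, 4, 4.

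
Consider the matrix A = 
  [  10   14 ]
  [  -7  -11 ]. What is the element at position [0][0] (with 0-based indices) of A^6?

-2638

Characteristic polynomial: λ^2 + λ - 12 = (λ - 3)(λ + 4), so the eigenvalues are -4, 3.
λ=3: eigenvector (-2, 1).
λ=-4: eigenvector (-1, 1).
P = [[-2, -1], [1, 1]], D = diag(3, -4), P⁻¹ = [[-1, -1], [1, 2]].
A⁶ = P·diag(729, 4096)·P⁻¹ = [[-2638, -6734], [3367, 7463]].
The requested entry is -2638.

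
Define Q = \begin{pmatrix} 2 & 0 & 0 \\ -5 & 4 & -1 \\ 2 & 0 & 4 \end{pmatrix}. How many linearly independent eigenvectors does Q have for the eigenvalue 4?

1

Q − 4I = [[-2, 0, 0], [-5, 0, -1], [2, 0, 0]].
This matrix has rank 2, so its null space has dimension 3 − 2 = 1.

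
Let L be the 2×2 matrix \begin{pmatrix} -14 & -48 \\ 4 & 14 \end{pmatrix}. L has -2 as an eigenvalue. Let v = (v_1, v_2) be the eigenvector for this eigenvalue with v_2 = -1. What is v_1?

4

L + 2I = [[-12, -48], [4, 16]].
Solving (L + 2I)v = 0 gives the eigenspace spanned by (4, -1).
With v_2 = -1, v = (4, -1), so v_1 = 4.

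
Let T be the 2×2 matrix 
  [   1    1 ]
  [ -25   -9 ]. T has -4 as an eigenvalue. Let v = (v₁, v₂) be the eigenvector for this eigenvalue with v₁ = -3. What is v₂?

T + 4I = [[5, 1], [-25, -5]].
Solving (T + 4I)v = 0 gives the eigenspace spanned by (-3, 15).
With v₁ = -3, v = (-3, 15), so v₂ = 15.

15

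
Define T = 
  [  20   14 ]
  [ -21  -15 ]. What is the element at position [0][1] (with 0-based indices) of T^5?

Characteristic polynomial: λ^2 - 5λ - 6 = (λ - 6)(λ + 1), so the eigenvalues are -1, 6.
λ=6: eigenvector (-1, 1).
λ=-1: eigenvector (2, -3).
P = [[-1, 2], [1, -3]], D = diag(6, -1), P⁻¹ = [[-3, -2], [-1, -1]].
T⁵ = P·diag(7776, -1)·P⁻¹ = [[23330, 15554], [-23331, -15555]].
The requested entry is 15554.

15554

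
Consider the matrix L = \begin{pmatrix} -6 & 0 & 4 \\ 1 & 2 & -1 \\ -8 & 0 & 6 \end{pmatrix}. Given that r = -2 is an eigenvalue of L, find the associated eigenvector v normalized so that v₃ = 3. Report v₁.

3

L + 2I = [[-4, 0, 4], [1, 4, -1], [-8, 0, 8]].
Solving (L + 2I)v = 0 gives the eigenspace spanned by (3, 0, 3).
With v₃ = 3, v = (3, 0, 3), so v₁ = 3.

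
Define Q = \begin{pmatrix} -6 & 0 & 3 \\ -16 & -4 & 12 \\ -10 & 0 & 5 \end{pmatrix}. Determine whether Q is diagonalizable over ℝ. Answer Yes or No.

Characteristic polynomial: p(t) = t^3 + 5t^2 + 4t = t(t + 1)(t + 4).
All 3 eigenvalues are distinct, so Q is diagonalizable.

Yes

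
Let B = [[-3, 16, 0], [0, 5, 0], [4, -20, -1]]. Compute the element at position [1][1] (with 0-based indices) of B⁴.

625

Characteristic polynomial: t^3 - t^2 - 17t - 15 = (t - 5)(t + 1)(t + 3), so the eigenvalues are -3, -1, 5.
t=-3: eigenvector (1, 0, -2).
t=5: eigenvector (2, 1, -2).
t=-1: eigenvector (0, 0, 1).
P = [[1, 2, 0], [0, 1, 0], [-2, -2, 1]], D = diag(-3, 5, -1), P⁻¹ = [[1, -2, 0], [0, 1, 0], [2, -2, 1]].
B⁴ = P·diag(81, 625, 1)·P⁻¹ = [[81, 1088, 0], [0, 625, 0], [-160, -928, 1]].
The requested entry is 625.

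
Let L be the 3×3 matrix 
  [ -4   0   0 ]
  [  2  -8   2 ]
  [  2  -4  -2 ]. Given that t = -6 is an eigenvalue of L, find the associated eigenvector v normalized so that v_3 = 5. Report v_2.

5

L + 6I = [[2, 0, 0], [2, -2, 2], [2, -4, 4]].
Solving (L + 6I)v = 0 gives the eigenspace spanned by (0, 5, 5).
With v_3 = 5, v = (0, 5, 5), so v_2 = 5.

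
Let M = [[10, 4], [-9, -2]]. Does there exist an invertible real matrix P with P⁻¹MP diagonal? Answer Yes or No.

No

Characteristic polynomial: p(λ) = λ^2 - 8λ + 16 = (λ - 4)^2.
λ = 4 has algebraic multiplicity 2; rank(M − 4I) = 1, so geometric multiplicity = 1.
Geometric multiplicity < algebraic multiplicity, so M is not diagonalizable.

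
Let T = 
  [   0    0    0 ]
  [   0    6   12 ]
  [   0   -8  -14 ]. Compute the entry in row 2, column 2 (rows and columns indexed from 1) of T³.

408

Characteristic polynomial: r^3 + 8r^2 + 12r = r(r + 2)(r + 6), so the eigenvalues are -6, -2, 0.
r=0: eigenvector (1, 0, 0).
r=-2: eigenvector (0, 3, -2).
r=-6: eigenvector (0, -1, 1).
P = [[1, 0, 0], [0, 3, -1], [0, -2, 1]], D = diag(0, -2, -6), P⁻¹ = [[1, 0, 0], [0, 1, 1], [0, 2, 3]].
T³ = P·diag(0, -8, -216)·P⁻¹ = [[0, 0, 0], [0, 408, 624], [0, -416, -632]].
The requested entry is 408.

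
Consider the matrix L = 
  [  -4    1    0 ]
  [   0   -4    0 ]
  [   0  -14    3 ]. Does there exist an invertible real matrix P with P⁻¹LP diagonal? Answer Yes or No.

No

Characteristic polynomial: p(μ) = μ^3 + 5μ^2 - 8μ - 48 = (μ - 3)(μ + 4)^2.
μ = -4 has algebraic multiplicity 2; rank(L + 4I) = 2, so geometric multiplicity = 1.
Geometric multiplicity < algebraic multiplicity, so L is not diagonalizable.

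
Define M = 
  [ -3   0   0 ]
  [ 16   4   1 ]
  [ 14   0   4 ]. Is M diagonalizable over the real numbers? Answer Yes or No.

No

Characteristic polynomial: p(t) = t^3 - 5t^2 - 8t + 48 = (t - 4)^2(t + 3).
t = 4 has algebraic multiplicity 2; rank(M − 4I) = 2, so geometric multiplicity = 1.
Geometric multiplicity < algebraic multiplicity, so M is not diagonalizable.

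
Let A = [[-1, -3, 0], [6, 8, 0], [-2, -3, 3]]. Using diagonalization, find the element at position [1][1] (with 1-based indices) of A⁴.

-593

Characteristic polynomial: r^3 - 10r^2 + 31r - 30 = (r - 5)(r - 3)(r - 2), so the eigenvalues are 2, 3, 5.
r=2: eigenvector (1, -1, -1).
r=5: eigenvector (-1, 2, -2).
r=3: eigenvector (0, 0, 1).
P = [[1, -1, 0], [-1, 2, 0], [-1, -2, 1]], D = diag(2, 5, 3), P⁻¹ = [[2, 1, 0], [1, 1, 0], [4, 3, 1]].
A⁴ = P·diag(16, 625, 81)·P⁻¹ = [[-593, -609, 0], [1218, 1234, 0], [-958, -1023, 81]].
The requested entry is -593.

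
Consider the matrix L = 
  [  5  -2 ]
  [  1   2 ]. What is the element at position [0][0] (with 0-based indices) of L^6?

Characteristic polynomial: t^2 - 7t + 12 = (t - 4)(t - 3), so the eigenvalues are 3, 4.
t=3: eigenvector (-1, -1).
t=4: eigenvector (2, 1).
P = [[-1, 2], [-1, 1]], D = diag(3, 4), P⁻¹ = [[1, -2], [1, -1]].
L⁶ = P·diag(729, 4096)·P⁻¹ = [[7463, -6734], [3367, -2638]].
The requested entry is 7463.

7463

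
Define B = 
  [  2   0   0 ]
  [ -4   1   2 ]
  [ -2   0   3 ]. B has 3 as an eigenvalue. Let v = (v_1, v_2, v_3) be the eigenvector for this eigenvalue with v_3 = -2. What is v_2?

-2

B − 3I = [[-1, 0, 0], [-4, -2, 2], [-2, 0, 0]].
Solving (B − 3I)v = 0 gives the eigenspace spanned by (0, -2, -2).
With v_3 = -2, v = (0, -2, -2), so v_2 = -2.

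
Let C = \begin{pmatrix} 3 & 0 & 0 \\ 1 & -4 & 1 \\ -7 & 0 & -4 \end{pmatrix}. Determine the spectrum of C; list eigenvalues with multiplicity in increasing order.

-4, -4, 3

Characteristic polynomial: p(r) = r^3 + 5r^2 - 8r - 48 = (r - 3)(r + 4)^2.
Roots (with multiplicity): -4, -4, 3.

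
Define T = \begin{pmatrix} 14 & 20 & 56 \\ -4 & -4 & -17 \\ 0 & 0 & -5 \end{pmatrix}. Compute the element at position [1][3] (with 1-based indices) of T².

164

Characteristic polynomial: s^3 - 5s^2 - 26s + 120 = (s - 6)(s - 4)(s + 5), so the eigenvalues are -5, 4, 6.
s=6: eigenvector (5, -2, 0).
s=4: eigenvector (-2, 1, 0).
s=-5: eigenvector (-4, 1, 1).
P = [[5, -2, -4], [-2, 1, 1], [0, 0, 1]], D = diag(6, 4, -5), P⁻¹ = [[1, 2, 2], [2, 5, 3], [0, 0, 1]].
T² = P·diag(36, 16, 25)·P⁻¹ = [[116, 200, 164], [-40, -64, -71], [0, 0, 25]].
The requested entry is 164.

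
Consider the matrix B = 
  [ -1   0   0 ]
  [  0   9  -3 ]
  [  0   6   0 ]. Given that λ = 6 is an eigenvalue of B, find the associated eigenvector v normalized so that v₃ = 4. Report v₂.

4

B − 6I = [[-7, 0, 0], [0, 3, -3], [0, 6, -6]].
Solving (B − 6I)v = 0 gives the eigenspace spanned by (0, 4, 4).
With v₃ = 4, v = (0, 4, 4), so v₂ = 4.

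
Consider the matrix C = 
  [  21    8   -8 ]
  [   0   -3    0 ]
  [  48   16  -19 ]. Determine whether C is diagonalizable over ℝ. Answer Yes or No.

Yes

Characteristic polynomial: p(λ) = λ^3 + λ^2 - 21λ - 45 = (λ - 5)(λ + 3)^2.
λ = -3 has algebraic multiplicity 2; rank(C + 3I) = 1, so geometric multiplicity = 2.
Every eigenvalue has geometric = algebraic multiplicity, so C is diagonalizable.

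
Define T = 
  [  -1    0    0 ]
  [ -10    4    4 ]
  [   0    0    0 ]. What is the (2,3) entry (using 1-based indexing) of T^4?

Characteristic polynomial: μ^3 - 3μ^2 - 4μ = μ(μ - 4)(μ + 1), so the eigenvalues are -1, 0, 4.
μ=0: eigenvector (0, -1, 1).
μ=4: eigenvector (0, 1, 0).
μ=-1: eigenvector (1, 2, 0).
P = [[0, 0, 1], [-1, 1, 2], [1, 0, 0]], D = diag(0, 4, -1), P⁻¹ = [[0, 0, 1], [-2, 1, 1], [1, 0, 0]].
T⁴ = P·diag(0, 256, 1)·P⁻¹ = [[1, 0, 0], [-510, 256, 256], [0, 0, 0]].
The requested entry is 256.

256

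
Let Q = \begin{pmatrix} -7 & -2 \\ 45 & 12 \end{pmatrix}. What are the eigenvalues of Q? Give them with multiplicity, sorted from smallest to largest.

2, 3

Characteristic polynomial: p(μ) = μ^2 - 5μ + 6 = (μ - 3)(μ - 2).
Roots (with multiplicity): 2, 3.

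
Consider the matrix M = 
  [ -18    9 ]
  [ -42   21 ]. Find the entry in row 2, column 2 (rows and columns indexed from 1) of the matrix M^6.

5103

Characteristic polynomial: μ^2 - 3μ = μ(μ - 3), so the eigenvalues are 0, 3.
μ=3: eigenvector (3, 7).
μ=0: eigenvector (1, 2).
P = [[3, 1], [7, 2]], D = diag(3, 0), P⁻¹ = [[-2, 1], [7, -3]].
M⁶ = P·diag(729, 0)·P⁻¹ = [[-4374, 2187], [-10206, 5103]].
The requested entry is 5103.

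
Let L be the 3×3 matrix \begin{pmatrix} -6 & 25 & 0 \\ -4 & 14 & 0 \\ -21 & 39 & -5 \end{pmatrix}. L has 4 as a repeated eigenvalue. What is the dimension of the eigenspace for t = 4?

L − 4I = [[-10, 25, 0], [-4, 10, 0], [-21, 39, -9]].
This matrix has rank 2, so its null space has dimension 3 − 2 = 1.

1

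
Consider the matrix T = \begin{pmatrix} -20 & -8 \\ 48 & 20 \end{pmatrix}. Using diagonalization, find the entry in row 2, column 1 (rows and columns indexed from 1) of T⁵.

Characteristic polynomial: r^2 - 16 = (r - 4)(r + 4), so the eigenvalues are -4, 4.
r=-4: eigenvector (1, -2).
r=4: eigenvector (-1, 3).
P = [[1, -1], [-2, 3]], D = diag(-4, 4), P⁻¹ = [[3, 1], [2, 1]].
T⁵ = P·diag(-1024, 1024)·P⁻¹ = [[-5120, -2048], [12288, 5120]].
The requested entry is 12288.

12288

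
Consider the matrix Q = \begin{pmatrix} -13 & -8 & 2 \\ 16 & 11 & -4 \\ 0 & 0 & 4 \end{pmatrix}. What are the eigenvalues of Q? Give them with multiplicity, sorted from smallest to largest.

-5, 3, 4

Characteristic polynomial: p(s) = s^3 - 2s^2 - 23s + 60 = (s - 4)(s - 3)(s + 5).
Roots (with multiplicity): -5, 3, 4.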